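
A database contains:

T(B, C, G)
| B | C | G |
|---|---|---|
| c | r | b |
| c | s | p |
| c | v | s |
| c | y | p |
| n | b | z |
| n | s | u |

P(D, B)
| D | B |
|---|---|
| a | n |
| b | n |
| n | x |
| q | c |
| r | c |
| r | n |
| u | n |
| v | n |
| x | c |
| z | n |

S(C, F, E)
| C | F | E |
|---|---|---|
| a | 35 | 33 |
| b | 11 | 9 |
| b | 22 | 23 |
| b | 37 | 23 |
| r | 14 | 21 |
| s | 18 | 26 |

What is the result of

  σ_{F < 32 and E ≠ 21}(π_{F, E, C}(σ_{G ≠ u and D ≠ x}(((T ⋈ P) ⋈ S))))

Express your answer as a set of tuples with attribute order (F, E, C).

Natural join on B: {(c, r, b, q), (c, r, b, r), (c, r, b, x), (c, s, p, q), (c, s, p, r), (c, s, p, x), (c, v, s, q), (c, v, s, r), (c, v, s, x), (c, y, p, q), (c, y, p, r), (c, y, p, x), (n, b, z, a), (n, b, z, b), (n, b, z, r), (n, b, z, u), (n, b, z, v), (n, b, z, z), (n, s, u, a), (n, s, u, b), (n, s, u, r), (n, s, u, u), (n, s, u, v), (n, s, u, z)}
Natural join on C: {(c, r, b, q, 14, 21), (c, r, b, r, 14, 21), (c, r, b, x, 14, 21), (c, s, p, q, 18, 26), (c, s, p, r, 18, 26), (c, s, p, x, 18, 26), (n, b, z, a, 11, 9), (n, b, z, a, 22, 23), (n, b, z, a, 37, 23), (n, b, z, b, 11, 9), (n, b, z, b, 22, 23), (n, b, z, b, 37, 23), (n, b, z, r, 11, 9), (n, b, z, r, 22, 23), (n, b, z, r, 37, 23), (n, b, z, u, 11, 9), (n, b, z, u, 22, 23), (n, b, z, u, 37, 23), (n, b, z, v, 11, 9), (n, b, z, v, 22, 23), (n, b, z, v, 37, 23), (n, b, z, z, 11, 9), (n, b, z, z, 22, 23), (n, b, z, z, 37, 23), (n, s, u, a, 18, 26), (n, s, u, b, 18, 26), (n, s, u, r, 18, 26), (n, s, u, u, 18, 26), (n, s, u, v, 18, 26), (n, s, u, z, 18, 26)}
σ[G ≠ u and D ≠ x]: keep tuples satisfying G ≠ u and D ≠ x → {(c, r, b, q, 14, 21), (c, r, b, r, 14, 21), (c, s, p, q, 18, 26), (c, s, p, r, 18, 26), (n, b, z, a, 11, 9), (n, b, z, a, 22, 23), (n, b, z, a, 37, 23), (n, b, z, b, 11, 9), (n, b, z, b, 22, 23), (n, b, z, b, 37, 23), (n, b, z, r, 11, 9), (n, b, z, r, 22, 23), (n, b, z, r, 37, 23), (n, b, z, u, 11, 9), (n, b, z, u, 22, 23), (n, b, z, u, 37, 23), (n, b, z, v, 11, 9), (n, b, z, v, 22, 23), (n, b, z, v, 37, 23), (n, b, z, z, 11, 9), (n, b, z, z, 22, 23), (n, b, z, z, 37, 23)}
Projecting to F, E, C (17 duplicate(s) eliminated): {(11, 9, b), (14, 21, r), (18, 26, s), (22, 23, b), (37, 23, b)}
σ[F < 32 and E ≠ 21]: keep tuples satisfying F < 32 and E ≠ 21 → {(11, 9, b), (18, 26, s), (22, 23, b)}

{(11, 9, b), (18, 26, s), (22, 23, b)}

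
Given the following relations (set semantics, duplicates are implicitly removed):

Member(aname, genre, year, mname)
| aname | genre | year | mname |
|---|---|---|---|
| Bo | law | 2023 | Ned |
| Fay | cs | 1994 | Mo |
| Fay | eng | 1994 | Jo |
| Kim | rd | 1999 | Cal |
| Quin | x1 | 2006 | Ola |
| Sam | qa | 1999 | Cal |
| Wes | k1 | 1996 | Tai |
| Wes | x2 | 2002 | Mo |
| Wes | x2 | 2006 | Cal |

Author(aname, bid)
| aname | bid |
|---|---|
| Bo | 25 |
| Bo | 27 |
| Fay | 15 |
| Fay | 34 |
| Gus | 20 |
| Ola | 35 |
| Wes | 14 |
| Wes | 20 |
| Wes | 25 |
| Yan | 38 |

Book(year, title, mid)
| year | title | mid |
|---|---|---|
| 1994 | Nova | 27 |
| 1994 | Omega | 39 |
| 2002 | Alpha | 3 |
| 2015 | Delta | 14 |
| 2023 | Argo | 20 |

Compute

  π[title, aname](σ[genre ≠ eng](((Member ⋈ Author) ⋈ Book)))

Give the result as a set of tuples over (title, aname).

Member ⋈ Author (natural join on aname): {(Bo, law, 2023, Ned, 25), (Bo, law, 2023, Ned, 27), (Fay, cs, 1994, Mo, 15), (Fay, cs, 1994, Mo, 34), (Fay, eng, 1994, Jo, 15), (Fay, eng, 1994, Jo, 34), (Wes, k1, 1996, Tai, 14), (Wes, k1, 1996, Tai, 20), (Wes, k1, 1996, Tai, 25), (Wes, x2, 2002, Mo, 14), (Wes, x2, 2002, Mo, 20), (Wes, x2, 2002, Mo, 25), (Wes, x2, 2006, Cal, 14), (Wes, x2, 2006, Cal, 20), (Wes, x2, 2006, Cal, 25)}
(Member ⋈ Author) ⋈ Book (natural join on year): {(Bo, law, 2023, Ned, 25, Argo, 20), (Bo, law, 2023, Ned, 27, Argo, 20), (Fay, cs, 1994, Mo, 15, Nova, 27), (Fay, cs, 1994, Mo, 15, Omega, 39), (Fay, cs, 1994, Mo, 34, Nova, 27), (Fay, cs, 1994, Mo, 34, Omega, 39), (Fay, eng, 1994, Jo, 15, Nova, 27), (Fay, eng, 1994, Jo, 15, Omega, 39), (Fay, eng, 1994, Jo, 34, Nova, 27), (Fay, eng, 1994, Jo, 34, Omega, 39), (Wes, x2, 2002, Mo, 14, Alpha, 3), (Wes, x2, 2002, Mo, 20, Alpha, 3), (Wes, x2, 2002, Mo, 25, Alpha, 3)}
Apply σ_{genre ≠ eng}; surviving tuples: {(Bo, law, 2023, Ned, 25, Argo, 20), (Bo, law, 2023, Ned, 27, Argo, 20), (Fay, cs, 1994, Mo, 15, Nova, 27), (Fay, cs, 1994, Mo, 15, Omega, 39), (Fay, cs, 1994, Mo, 34, Nova, 27), (Fay, cs, 1994, Mo, 34, Omega, 39), (Wes, x2, 2002, Mo, 14, Alpha, 3), (Wes, x2, 2002, Mo, 20, Alpha, 3), (Wes, x2, 2002, Mo, 25, Alpha, 3)}
Keep only column(s) title, aname (5 duplicate(s) eliminated): {(Alpha, Wes), (Argo, Bo), (Nova, Fay), (Omega, Fay)}

{(Alpha, Wes), (Argo, Bo), (Nova, Fay), (Omega, Fay)}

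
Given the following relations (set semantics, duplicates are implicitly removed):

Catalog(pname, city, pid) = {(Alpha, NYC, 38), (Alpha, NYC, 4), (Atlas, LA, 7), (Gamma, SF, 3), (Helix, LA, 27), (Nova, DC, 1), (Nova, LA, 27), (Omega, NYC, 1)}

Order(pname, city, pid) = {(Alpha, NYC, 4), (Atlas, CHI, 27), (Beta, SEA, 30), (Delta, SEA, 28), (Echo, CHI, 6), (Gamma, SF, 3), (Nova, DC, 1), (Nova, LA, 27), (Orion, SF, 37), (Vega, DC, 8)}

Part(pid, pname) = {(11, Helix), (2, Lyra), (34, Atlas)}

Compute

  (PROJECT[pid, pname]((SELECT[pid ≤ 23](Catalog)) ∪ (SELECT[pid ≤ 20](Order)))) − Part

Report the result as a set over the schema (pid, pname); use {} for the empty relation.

Selection pid ≤ 23: {(Alpha, NYC, 4), (Atlas, LA, 7), (Gamma, SF, 3), (Nova, DC, 1), (Omega, NYC, 1)}
Selection pid ≤ 20: {(Alpha, NYC, 4), (Echo, CHI, 6), (Gamma, SF, 3), (Nova, DC, 1), (Vega, DC, 8)}
Union: {(Alpha, NYC, 4), (Atlas, LA, 7), (Gamma, SF, 3), (Nova, DC, 1), (Omega, NYC, 1)} with {(Alpha, NYC, 4), (Echo, CHI, 6), (Gamma, SF, 3), (Nova, DC, 1), (Vega, DC, 8)} → {(Alpha, NYC, 4), (Atlas, LA, 7), (Echo, CHI, 6), (Gamma, SF, 3), (Nova, DC, 1), (Omega, NYC, 1), (Vega, DC, 8)}
π[pid, pname]: project onto (pid, pname) → {(1, Nova), (1, Omega), (3, Gamma), (4, Alpha), (6, Echo), (7, Atlas), (8, Vega)}
Difference: {(1, Nova), (1, Omega), (3, Gamma), (4, Alpha), (6, Echo), (7, Atlas), (8, Vega)} with {(11, Helix), (2, Lyra), (34, Atlas)} → {(1, Nova), (1, Omega), (3, Gamma), (4, Alpha), (6, Echo), (7, Atlas), (8, Vega)}

{(1, Nova), (1, Omega), (3, Gamma), (4, Alpha), (6, Echo), (7, Atlas), (8, Vega)}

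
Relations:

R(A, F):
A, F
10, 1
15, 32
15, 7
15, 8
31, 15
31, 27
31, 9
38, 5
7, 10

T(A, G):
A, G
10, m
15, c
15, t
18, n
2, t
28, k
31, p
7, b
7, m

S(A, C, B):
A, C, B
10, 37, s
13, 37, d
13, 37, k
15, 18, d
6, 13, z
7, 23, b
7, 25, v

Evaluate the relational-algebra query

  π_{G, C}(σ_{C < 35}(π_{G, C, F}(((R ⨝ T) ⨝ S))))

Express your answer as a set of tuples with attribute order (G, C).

{(b, 23), (b, 25), (c, 18), (m, 23), (m, 25), (t, 18)}

Joining R and T on A yields {(10, 1, m), (15, 32, c), (15, 32, t), (15, 7, c), (15, 7, t), (15, 8, c), (15, 8, t), (31, 15, p), (31, 27, p), (31, 9, p), (7, 10, b), (7, 10, m)}.
Joining (R ⨝ T) and S on A yields {(10, 1, m, 37, s), (15, 32, c, 18, d), (15, 32, t, 18, d), (15, 7, c, 18, d), (15, 7, t, 18, d), (15, 8, c, 18, d), (15, 8, t, 18, d), (7, 10, b, 23, b), (7, 10, b, 25, v), (7, 10, m, 23, b), (7, 10, m, 25, v)}.
Keep only column(s) G, C, F: {(b, 23, 10), (b, 25, 10), (c, 18, 32), (c, 18, 7), (c, 18, 8), (m, 23, 10), (m, 25, 10), (m, 37, 1), (t, 18, 32), (t, 18, 7), (t, 18, 8)}
σ[C < 35]: keep tuples satisfying C < 35 → {(b, 23, 10), (b, 25, 10), (c, 18, 32), (c, 18, 7), (c, 18, 8), (m, 23, 10), (m, 25, 10), (t, 18, 32), (t, 18, 7), (t, 18, 8)}
Keep only column(s) G, C (4 duplicate(s) eliminated): {(b, 23), (b, 25), (c, 18), (m, 23), (m, 25), (t, 18)}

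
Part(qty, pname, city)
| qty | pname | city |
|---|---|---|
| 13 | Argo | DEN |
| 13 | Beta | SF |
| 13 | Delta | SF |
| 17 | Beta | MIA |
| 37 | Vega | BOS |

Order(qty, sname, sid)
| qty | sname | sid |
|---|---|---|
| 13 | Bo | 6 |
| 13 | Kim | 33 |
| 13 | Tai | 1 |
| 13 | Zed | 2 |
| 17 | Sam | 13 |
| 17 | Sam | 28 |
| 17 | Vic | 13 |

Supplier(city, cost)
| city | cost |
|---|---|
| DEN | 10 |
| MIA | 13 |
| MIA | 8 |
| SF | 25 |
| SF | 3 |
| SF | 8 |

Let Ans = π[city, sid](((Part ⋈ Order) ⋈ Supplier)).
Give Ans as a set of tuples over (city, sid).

Natural join on qty: {(13, Argo, DEN, Bo, 6), (13, Argo, DEN, Kim, 33), (13, Argo, DEN, Tai, 1), (13, Argo, DEN, Zed, 2), (13, Beta, SF, Bo, 6), (13, Beta, SF, Kim, 33), (13, Beta, SF, Tai, 1), (13, Beta, SF, Zed, 2), (13, Delta, SF, Bo, 6), (13, Delta, SF, Kim, 33), (13, Delta, SF, Tai, 1), (13, Delta, SF, Zed, 2), (17, Beta, MIA, Sam, 13), (17, Beta, MIA, Sam, 28), (17, Beta, MIA, Vic, 13)}
Natural join on city: {(13, Argo, DEN, Bo, 6, 10), (13, Argo, DEN, Kim, 33, 10), (13, Argo, DEN, Tai, 1, 10), (13, Argo, DEN, Zed, 2, 10), (13, Beta, SF, Bo, 6, 25), (13, Beta, SF, Bo, 6, 3), (13, Beta, SF, Bo, 6, 8), (13, Beta, SF, Kim, 33, 25), (13, Beta, SF, Kim, 33, 3), (13, Beta, SF, Kim, 33, 8), (13, Beta, SF, Tai, 1, 25), (13, Beta, SF, Tai, 1, 3), (13, Beta, SF, Tai, 1, 8), (13, Beta, SF, Zed, 2, 25), (13, Beta, SF, Zed, 2, 3), (13, Beta, SF, Zed, 2, 8), (13, Delta, SF, Bo, 6, 25), (13, Delta, SF, Bo, 6, 3), (13, Delta, SF, Bo, 6, 8), (13, Delta, SF, Kim, 33, 25), (13, Delta, SF, Kim, 33, 3), (13, Delta, SF, Kim, 33, 8), (13, Delta, SF, Tai, 1, 25), (13, Delta, SF, Tai, 1, 3), (13, Delta, SF, Tai, 1, 8), (13, Delta, SF, Zed, 2, 25), (13, Delta, SF, Zed, 2, 3), (13, Delta, SF, Zed, 2, 8), (17, Beta, MIA, Sam, 13, 13), (17, Beta, MIA, Sam, 13, 8), (17, Beta, MIA, Sam, 28, 13), (17, Beta, MIA, Sam, 28, 8), (17, Beta, MIA, Vic, 13, 13), (17, Beta, MIA, Vic, 13, 8)}
Projecting to city, sid (24 duplicate(s) eliminated): {(DEN, 1), (DEN, 2), (DEN, 33), (DEN, 6), (MIA, 13), (MIA, 28), (SF, 1), (SF, 2), (SF, 33), (SF, 6)}

{(DEN, 1), (DEN, 2), (DEN, 33), (DEN, 6), (MIA, 13), (MIA, 28), (SF, 1), (SF, 2), (SF, 33), (SF, 6)}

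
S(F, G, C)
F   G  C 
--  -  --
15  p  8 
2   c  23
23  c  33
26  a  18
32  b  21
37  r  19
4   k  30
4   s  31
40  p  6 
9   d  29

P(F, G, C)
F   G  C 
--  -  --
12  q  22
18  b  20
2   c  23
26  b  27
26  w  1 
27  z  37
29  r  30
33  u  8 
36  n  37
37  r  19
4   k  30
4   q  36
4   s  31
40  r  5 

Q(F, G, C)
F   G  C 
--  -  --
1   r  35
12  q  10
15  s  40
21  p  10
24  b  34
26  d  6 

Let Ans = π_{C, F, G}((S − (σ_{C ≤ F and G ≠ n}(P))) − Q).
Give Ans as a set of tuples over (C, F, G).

{(18, 26, a), (21, 32, b), (23, 2, c), (29, 9, d), (30, 4, k), (31, 4, s), (33, 23, c), (6, 40, p), (8, 15, p)}

Selection C ≤ F and G ≠ n: {(26, w, 1), (33, u, 8), (37, r, 19), (40, r, 5)}
Difference: {(15, p, 8), (2, c, 23), (23, c, 33), (26, a, 18), (32, b, 21), (37, r, 19), (4, k, 30), (4, s, 31), (40, p, 6), (9, d, 29)} with {(26, w, 1), (33, u, 8), (37, r, 19), (40, r, 5)} → {(15, p, 8), (2, c, 23), (23, c, 33), (26, a, 18), (32, b, 21), (4, k, 30), (4, s, 31), (40, p, 6), (9, d, 29)}
Difference: {(15, p, 8), (2, c, 23), (23, c, 33), (26, a, 18), (32, b, 21), (4, k, 30), (4, s, 31), (40, p, 6), (9, d, 29)} with {(1, r, 35), (12, q, 10), (15, s, 40), (21, p, 10), (24, b, 34), (26, d, 6)} → {(15, p, 8), (2, c, 23), (23, c, 33), (26, a, 18), (32, b, 21), (4, k, 30), (4, s, 31), (40, p, 6), (9, d, 29)}
Keep only column(s) C, F, G: {(18, 26, a), (21, 32, b), (23, 2, c), (29, 9, d), (30, 4, k), (31, 4, s), (33, 23, c), (6, 40, p), (8, 15, p)}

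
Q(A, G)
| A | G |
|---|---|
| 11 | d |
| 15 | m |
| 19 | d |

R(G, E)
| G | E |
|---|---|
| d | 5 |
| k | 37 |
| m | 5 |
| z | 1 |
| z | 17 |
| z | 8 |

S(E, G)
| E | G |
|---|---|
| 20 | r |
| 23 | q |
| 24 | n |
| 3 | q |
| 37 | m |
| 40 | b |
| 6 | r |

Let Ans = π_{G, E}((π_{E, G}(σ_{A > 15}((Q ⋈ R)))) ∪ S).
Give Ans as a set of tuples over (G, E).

{(b, 40), (d, 5), (m, 37), (n, 24), (q, 23), (q, 3), (r, 20), (r, 6)}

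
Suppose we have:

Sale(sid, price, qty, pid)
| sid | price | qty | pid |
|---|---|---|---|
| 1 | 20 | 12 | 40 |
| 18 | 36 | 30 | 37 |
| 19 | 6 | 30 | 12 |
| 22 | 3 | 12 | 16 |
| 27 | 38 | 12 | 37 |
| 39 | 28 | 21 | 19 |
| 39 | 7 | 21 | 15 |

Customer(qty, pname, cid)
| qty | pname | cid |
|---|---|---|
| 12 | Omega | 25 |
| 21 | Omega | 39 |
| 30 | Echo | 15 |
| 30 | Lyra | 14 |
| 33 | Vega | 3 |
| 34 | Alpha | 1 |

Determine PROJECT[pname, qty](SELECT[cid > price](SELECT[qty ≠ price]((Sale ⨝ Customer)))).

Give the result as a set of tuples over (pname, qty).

Natural join on qty: {(1, 20, 12, 40, Omega, 25), (18, 36, 30, 37, Echo, 15), (18, 36, 30, 37, Lyra, 14), (19, 6, 30, 12, Echo, 15), (19, 6, 30, 12, Lyra, 14), (22, 3, 12, 16, Omega, 25), (27, 38, 12, 37, Omega, 25), (39, 28, 21, 19, Omega, 39), (39, 7, 21, 15, Omega, 39)}
σ[qty ≠ price]: keep tuples satisfying qty ≠ price → {(1, 20, 12, 40, Omega, 25), (18, 36, 30, 37, Echo, 15), (18, 36, 30, 37, Lyra, 14), (19, 6, 30, 12, Echo, 15), (19, 6, 30, 12, Lyra, 14), (22, 3, 12, 16, Omega, 25), (27, 38, 12, 37, Omega, 25), (39, 28, 21, 19, Omega, 39), (39, 7, 21, 15, Omega, 39)}
σ[cid > price]: keep tuples satisfying cid > price → {(1, 20, 12, 40, Omega, 25), (19, 6, 30, 12, Echo, 15), (19, 6, 30, 12, Lyra, 14), (22, 3, 12, 16, Omega, 25), (39, 28, 21, 19, Omega, 39), (39, 7, 21, 15, Omega, 39)}
Keep only column(s) pname, qty (2 duplicate(s) eliminated): {(Echo, 30), (Lyra, 30), (Omega, 12), (Omega, 21)}

{(Echo, 30), (Lyra, 30), (Omega, 12), (Omega, 21)}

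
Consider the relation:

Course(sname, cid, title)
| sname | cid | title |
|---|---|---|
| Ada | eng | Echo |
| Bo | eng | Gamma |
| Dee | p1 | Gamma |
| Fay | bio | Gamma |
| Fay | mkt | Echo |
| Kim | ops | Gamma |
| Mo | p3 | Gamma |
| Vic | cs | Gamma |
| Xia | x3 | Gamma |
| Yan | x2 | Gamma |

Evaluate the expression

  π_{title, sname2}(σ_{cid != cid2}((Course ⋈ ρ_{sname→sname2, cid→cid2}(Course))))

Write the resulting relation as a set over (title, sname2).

ρ[sname→sname2, cid→cid2]: schema becomes (sname2, cid2, title); tuples unchanged.
Natural join on title: {(Ada, eng, Echo, Ada, eng), (Ada, eng, Echo, Fay, mkt), (Bo, eng, Gamma, Bo, eng), (Bo, eng, Gamma, Dee, p1), (Bo, eng, Gamma, Fay, bio), (Bo, eng, Gamma, Kim, ops), (Bo, eng, Gamma, Mo, p3), (Bo, eng, Gamma, Vic, cs), (Bo, eng, Gamma, Xia, x3), (Bo, eng, Gamma, Yan, x2), (Dee, p1, Gamma, Bo, eng), (Dee, p1, Gamma, Dee, p1), (Dee, p1, Gamma, Fay, bio), (Dee, p1, Gamma, Kim, ops), (Dee, p1, Gamma, Mo, p3), (Dee, p1, Gamma, Vic, cs), (Dee, p1, Gamma, Xia, x3), (Dee, p1, Gamma, Yan, x2), (Fay, bio, Gamma, Bo, eng), (Fay, bio, Gamma, Dee, p1), (Fay, bio, Gamma, Fay, bio), (Fay, bio, Gamma, Kim, ops), (Fay, bio, Gamma, Mo, p3), (Fay, bio, Gamma, Vic, cs), (Fay, bio, Gamma, Xia, x3), (Fay, bio, Gamma, Yan, x2), (Fay, mkt, Echo, Ada, eng), (Fay, mkt, Echo, Fay, mkt), (Kim, ops, Gamma, Bo, eng), (Kim, ops, Gamma, Dee, p1), (Kim, ops, Gamma, Fay, bio), (Kim, ops, Gamma, Kim, ops), (Kim, ops, Gamma, Mo, p3), (Kim, ops, Gamma, Vic, cs), (Kim, ops, Gamma, Xia, x3), (Kim, ops, Gamma, Yan, x2), (Mo, p3, Gamma, Bo, eng), (Mo, p3, Gamma, Dee, p1), (Mo, p3, Gamma, Fay, bio), (Mo, p3, Gamma, Kim, ops), (Mo, p3, Gamma, Mo, p3), (Mo, p3, Gamma, Vic, cs), (Mo, p3, Gamma, Xia, x3), (Mo, p3, Gamma, Yan, x2), (Vic, cs, Gamma, Bo, eng), (Vic, cs, Gamma, Dee, p1), (Vic, cs, Gamma, Fay, bio), (Vic, cs, Gamma, Kim, ops), (Vic, cs, Gamma, Mo, p3), (Vic, cs, Gamma, Vic, cs), (Vic, cs, Gamma, Xia, x3), (Vic, cs, Gamma, Yan, x2), (Xia, x3, Gamma, Bo, eng), (Xia, x3, Gamma, Dee, p1), (Xia, x3, Gamma, Fay, bio), (Xia, x3, Gamma, Kim, ops), (Xia, x3, Gamma, Mo, p3), (Xia, x3, Gamma, Vic, cs), (Xia, x3, Gamma, Xia, x3), (Xia, x3, Gamma, Yan, x2), (Yan, x2, Gamma, Bo, eng), (Yan, x2, Gamma, Dee, p1), (Yan, x2, Gamma, Fay, bio), (Yan, x2, Gamma, Kim, ops), (Yan, x2, Gamma, Mo, p3), (Yan, x2, Gamma, Vic, cs), (Yan, x2, Gamma, Xia, x3), (Yan, x2, Gamma, Yan, x2)}
Filtering on cid != cid2 leaves {(Ada, eng, Echo, Fay, mkt), (Bo, eng, Gamma, Dee, p1), (Bo, eng, Gamma, Fay, bio), (Bo, eng, Gamma, Kim, ops), (Bo, eng, Gamma, Mo, p3), (Bo, eng, Gamma, Vic, cs), (Bo, eng, Gamma, Xia, x3), (Bo, eng, Gamma, Yan, x2), (Dee, p1, Gamma, Bo, eng), (Dee, p1, Gamma, Fay, bio), (Dee, p1, Gamma, Kim, ops), (Dee, p1, Gamma, Mo, p3), (Dee, p1, Gamma, Vic, cs), (Dee, p1, Gamma, Xia, x3), (Dee, p1, Gamma, Yan, x2), (Fay, bio, Gamma, Bo, eng), (Fay, bio, Gamma, Dee, p1), (Fay, bio, Gamma, Kim, ops), (Fay, bio, Gamma, Mo, p3), (Fay, bio, Gamma, Vic, cs), (Fay, bio, Gamma, Xia, x3), (Fay, bio, Gamma, Yan, x2), (Fay, mkt, Echo, Ada, eng), (Kim, ops, Gamma, Bo, eng), (Kim, ops, Gamma, Dee, p1), (Kim, ops, Gamma, Fay, bio), (Kim, ops, Gamma, Mo, p3), (Kim, ops, Gamma, Vic, cs), (Kim, ops, Gamma, Xia, x3), (Kim, ops, Gamma, Yan, x2), (Mo, p3, Gamma, Bo, eng), (Mo, p3, Gamma, Dee, p1), (Mo, p3, Gamma, Fay, bio), (Mo, p3, Gamma, Kim, ops), (Mo, p3, Gamma, Vic, cs), (Mo, p3, Gamma, Xia, x3), (Mo, p3, Gamma, Yan, x2), (Vic, cs, Gamma, Bo, eng), (Vic, cs, Gamma, Dee, p1), (Vic, cs, Gamma, Fay, bio), (Vic, cs, Gamma, Kim, ops), (Vic, cs, Gamma, Mo, p3), (Vic, cs, Gamma, Xia, x3), (Vic, cs, Gamma, Yan, x2), (Xia, x3, Gamma, Bo, eng), (Xia, x3, Gamma, Dee, p1), (Xia, x3, Gamma, Fay, bio), (Xia, x3, Gamma, Kim, ops), (Xia, x3, Gamma, Mo, p3), (Xia, x3, Gamma, Vic, cs), (Xia, x3, Gamma, Yan, x2), (Yan, x2, Gamma, Bo, eng), (Yan, x2, Gamma, Dee, p1), (Yan, x2, Gamma, Fay, bio), (Yan, x2, Gamma, Kim, ops), (Yan, x2, Gamma, Mo, p3), (Yan, x2, Gamma, Vic, cs), (Yan, x2, Gamma, Xia, x3)}.
π_{title, sname2} gives {(Echo, Ada), (Echo, Fay), (Gamma, Bo), (Gamma, Dee), (Gamma, Fay), (Gamma, Kim), (Gamma, Mo), (Gamma, Vic), (Gamma, Xia), (Gamma, Yan)} (48 duplicate(s) eliminated).

{(Echo, Ada), (Echo, Fay), (Gamma, Bo), (Gamma, Dee), (Gamma, Fay), (Gamma, Kim), (Gamma, Mo), (Gamma, Vic), (Gamma, Xia), (Gamma, Yan)}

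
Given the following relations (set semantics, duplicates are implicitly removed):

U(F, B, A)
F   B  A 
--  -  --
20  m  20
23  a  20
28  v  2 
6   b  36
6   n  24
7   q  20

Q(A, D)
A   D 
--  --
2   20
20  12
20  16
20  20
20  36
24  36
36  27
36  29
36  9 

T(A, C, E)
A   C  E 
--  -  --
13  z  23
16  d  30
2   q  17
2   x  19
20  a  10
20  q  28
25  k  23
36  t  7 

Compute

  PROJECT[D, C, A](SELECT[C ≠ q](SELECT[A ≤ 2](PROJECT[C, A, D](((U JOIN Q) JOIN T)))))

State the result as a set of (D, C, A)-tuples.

U ⋈ Q (natural join on A): {(20, m, 20, 12), (20, m, 20, 16), (20, m, 20, 20), (20, m, 20, 36), (23, a, 20, 12), (23, a, 20, 16), (23, a, 20, 20), (23, a, 20, 36), (28, v, 2, 20), (6, b, 36, 27), (6, b, 36, 29), (6, b, 36, 9), (6, n, 24, 36), (7, q, 20, 12), (7, q, 20, 16), (7, q, 20, 20), (7, q, 20, 36)}
(U JOIN Q) ⋈ T (natural join on A): {(20, m, 20, 12, a, 10), (20, m, 20, 12, q, 28), (20, m, 20, 16, a, 10), (20, m, 20, 16, q, 28), (20, m, 20, 20, a, 10), (20, m, 20, 20, q, 28), (20, m, 20, 36, a, 10), (20, m, 20, 36, q, 28), (23, a, 20, 12, a, 10), (23, a, 20, 12, q, 28), (23, a, 20, 16, a, 10), (23, a, 20, 16, q, 28), (23, a, 20, 20, a, 10), (23, a, 20, 20, q, 28), (23, a, 20, 36, a, 10), (23, a, 20, 36, q, 28), (28, v, 2, 20, q, 17), (28, v, 2, 20, x, 19), (6, b, 36, 27, t, 7), (6, b, 36, 29, t, 7), (6, b, 36, 9, t, 7), (7, q, 20, 12, a, 10), (7, q, 20, 12, q, 28), (7, q, 20, 16, a, 10), (7, q, 20, 16, q, 28), (7, q, 20, 20, a, 10), (7, q, 20, 20, q, 28), (7, q, 20, 36, a, 10), (7, q, 20, 36, q, 28)}
Projecting to C, A, D (16 duplicate(s) eliminated): {(a, 20, 12), (a, 20, 16), (a, 20, 20), (a, 20, 36), (q, 2, 20), (q, 20, 12), (q, 20, 16), (q, 20, 20), (q, 20, 36), (t, 36, 27), (t, 36, 29), (t, 36, 9), (x, 2, 20)}
Selection A ≤ 2: {(q, 2, 20), (x, 2, 20)}
Selection C ≠ q: {(x, 2, 20)}
Projecting to D, C, A: {(20, x, 2)}

{(20, x, 2)}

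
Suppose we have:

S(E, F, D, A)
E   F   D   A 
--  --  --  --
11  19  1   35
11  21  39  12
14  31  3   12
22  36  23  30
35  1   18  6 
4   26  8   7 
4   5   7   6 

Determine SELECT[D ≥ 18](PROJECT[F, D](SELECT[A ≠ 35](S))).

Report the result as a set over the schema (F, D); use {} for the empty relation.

Apply σ_{A ≠ 35}; surviving tuples: {(11, 21, 39, 12), (14, 31, 3, 12), (22, 36, 23, 30), (35, 1, 18, 6), (4, 26, 8, 7), (4, 5, 7, 6)}
Keep only column(s) F, D: {(1, 18), (21, 39), (26, 8), (31, 3), (36, 23), (5, 7)}
Apply σ_{D ≥ 18}; surviving tuples: {(1, 18), (21, 39), (36, 23)}

{(1, 18), (21, 39), (36, 23)}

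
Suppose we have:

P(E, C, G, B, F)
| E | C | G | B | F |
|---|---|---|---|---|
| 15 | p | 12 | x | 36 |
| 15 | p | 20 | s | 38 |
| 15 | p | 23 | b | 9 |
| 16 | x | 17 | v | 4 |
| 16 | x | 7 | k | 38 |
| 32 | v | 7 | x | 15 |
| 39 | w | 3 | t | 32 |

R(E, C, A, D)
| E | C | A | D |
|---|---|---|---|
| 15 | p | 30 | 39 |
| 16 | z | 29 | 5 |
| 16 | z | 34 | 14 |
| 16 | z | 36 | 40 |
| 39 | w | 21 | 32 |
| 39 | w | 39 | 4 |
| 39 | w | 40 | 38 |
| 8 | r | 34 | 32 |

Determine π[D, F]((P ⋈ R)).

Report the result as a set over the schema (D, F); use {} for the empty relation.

P ⋈ R (natural join on E, C): {(15, p, 12, x, 36, 30, 39), (15, p, 20, s, 38, 30, 39), (15, p, 23, b, 9, 30, 39), (39, w, 3, t, 32, 21, 32), (39, w, 3, t, 32, 39, 4), (39, w, 3, t, 32, 40, 38)}
Projecting to D, F: {(32, 32), (38, 32), (39, 36), (39, 38), (39, 9), (4, 32)}

{(32, 32), (38, 32), (39, 36), (39, 38), (39, 9), (4, 32)}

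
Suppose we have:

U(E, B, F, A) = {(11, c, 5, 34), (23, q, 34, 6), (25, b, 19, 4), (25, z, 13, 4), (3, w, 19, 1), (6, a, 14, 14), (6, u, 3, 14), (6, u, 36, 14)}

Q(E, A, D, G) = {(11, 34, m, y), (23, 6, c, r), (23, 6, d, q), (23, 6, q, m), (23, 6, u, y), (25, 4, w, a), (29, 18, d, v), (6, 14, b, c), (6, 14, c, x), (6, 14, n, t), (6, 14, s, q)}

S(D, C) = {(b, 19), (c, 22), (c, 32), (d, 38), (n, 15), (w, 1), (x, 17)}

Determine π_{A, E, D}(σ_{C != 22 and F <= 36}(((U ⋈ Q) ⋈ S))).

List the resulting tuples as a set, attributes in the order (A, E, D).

Natural join on E, A: {(11, c, 5, 34, m, y), (23, q, 34, 6, c, r), (23, q, 34, 6, d, q), (23, q, 34, 6, q, m), (23, q, 34, 6, u, y), (25, b, 19, 4, w, a), (25, z, 13, 4, w, a), (6, a, 14, 14, b, c), (6, a, 14, 14, c, x), (6, a, 14, 14, n, t), (6, a, 14, 14, s, q), (6, u, 3, 14, b, c), (6, u, 3, 14, c, x), (6, u, 3, 14, n, t), (6, u, 3, 14, s, q), (6, u, 36, 14, b, c), (6, u, 36, 14, c, x), (6, u, 36, 14, n, t), (6, u, 36, 14, s, q)}
Natural join on D: {(23, q, 34, 6, c, r, 22), (23, q, 34, 6, c, r, 32), (23, q, 34, 6, d, q, 38), (25, b, 19, 4, w, a, 1), (25, z, 13, 4, w, a, 1), (6, a, 14, 14, b, c, 19), (6, a, 14, 14, c, x, 22), (6, a, 14, 14, c, x, 32), (6, a, 14, 14, n, t, 15), (6, u, 3, 14, b, c, 19), (6, u, 3, 14, c, x, 22), (6, u, 3, 14, c, x, 32), (6, u, 3, 14, n, t, 15), (6, u, 36, 14, b, c, 19), (6, u, 36, 14, c, x, 22), (6, u, 36, 14, c, x, 32), (6, u, 36, 14, n, t, 15)}
Selection C != 22 and F <= 36: {(23, q, 34, 6, c, r, 32), (23, q, 34, 6, d, q, 38), (25, b, 19, 4, w, a, 1), (25, z, 13, 4, w, a, 1), (6, a, 14, 14, b, c, 19), (6, a, 14, 14, c, x, 32), (6, a, 14, 14, n, t, 15), (6, u, 3, 14, b, c, 19), (6, u, 3, 14, c, x, 32), (6, u, 3, 14, n, t, 15), (6, u, 36, 14, b, c, 19), (6, u, 36, 14, c, x, 32), (6, u, 36, 14, n, t, 15)}
Projecting to A, E, D (7 duplicate(s) eliminated): {(14, 6, b), (14, 6, c), (14, 6, n), (4, 25, w), (6, 23, c), (6, 23, d)}

{(14, 6, b), (14, 6, c), (14, 6, n), (4, 25, w), (6, 23, c), (6, 23, d)}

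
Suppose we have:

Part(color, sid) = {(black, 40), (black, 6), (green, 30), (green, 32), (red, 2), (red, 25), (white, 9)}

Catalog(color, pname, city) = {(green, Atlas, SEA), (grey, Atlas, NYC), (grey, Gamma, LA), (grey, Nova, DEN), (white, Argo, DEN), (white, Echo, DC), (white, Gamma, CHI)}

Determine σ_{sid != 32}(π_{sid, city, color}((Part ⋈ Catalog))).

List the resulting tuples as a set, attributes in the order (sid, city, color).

{(30, SEA, green), (9, CHI, white), (9, DC, white), (9, DEN, white)}

Joining Part and Catalog on color yields {(green, 30, Atlas, SEA), (green, 32, Atlas, SEA), (white, 9, Argo, DEN), (white, 9, Echo, DC), (white, 9, Gamma, CHI)}.
π_{sid, city, color} gives {(30, SEA, green), (32, SEA, green), (9, CHI, white), (9, DC, white), (9, DEN, white)}.
Apply σ_{sid != 32}; surviving tuples: {(30, SEA, green), (9, CHI, white), (9, DC, white), (9, DEN, white)}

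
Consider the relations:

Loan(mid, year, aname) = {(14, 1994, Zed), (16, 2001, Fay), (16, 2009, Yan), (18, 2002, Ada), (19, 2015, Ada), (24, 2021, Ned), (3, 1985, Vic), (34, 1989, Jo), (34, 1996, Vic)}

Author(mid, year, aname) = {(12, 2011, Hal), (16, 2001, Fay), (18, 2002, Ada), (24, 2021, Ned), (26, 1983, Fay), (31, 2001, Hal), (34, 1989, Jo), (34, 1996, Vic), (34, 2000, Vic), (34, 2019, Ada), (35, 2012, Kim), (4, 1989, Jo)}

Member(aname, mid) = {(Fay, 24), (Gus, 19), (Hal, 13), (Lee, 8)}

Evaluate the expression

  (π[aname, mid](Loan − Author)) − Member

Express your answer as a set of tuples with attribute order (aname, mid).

Difference: {(14, 1994, Zed), (16, 2001, Fay), (16, 2009, Yan), (18, 2002, Ada), (19, 2015, Ada), (24, 2021, Ned), (3, 1985, Vic), (34, 1989, Jo), (34, 1996, Vic)} with {(12, 2011, Hal), (16, 2001, Fay), (18, 2002, Ada), (24, 2021, Ned), (26, 1983, Fay), (31, 2001, Hal), (34, 1989, Jo), (34, 1996, Vic), (34, 2000, Vic), (34, 2019, Ada), (35, 2012, Kim), (4, 1989, Jo)} → {(14, 1994, Zed), (16, 2009, Yan), (19, 2015, Ada), (3, 1985, Vic)}
Projecting to aname, mid: {(Ada, 19), (Vic, 3), (Yan, 16), (Zed, 14)}
Difference: {(Ada, 19), (Vic, 3), (Yan, 16), (Zed, 14)} with {(Fay, 24), (Gus, 19), (Hal, 13), (Lee, 8)} → {(Ada, 19), (Vic, 3), (Yan, 16), (Zed, 14)}

{(Ada, 19), (Vic, 3), (Yan, 16), (Zed, 14)}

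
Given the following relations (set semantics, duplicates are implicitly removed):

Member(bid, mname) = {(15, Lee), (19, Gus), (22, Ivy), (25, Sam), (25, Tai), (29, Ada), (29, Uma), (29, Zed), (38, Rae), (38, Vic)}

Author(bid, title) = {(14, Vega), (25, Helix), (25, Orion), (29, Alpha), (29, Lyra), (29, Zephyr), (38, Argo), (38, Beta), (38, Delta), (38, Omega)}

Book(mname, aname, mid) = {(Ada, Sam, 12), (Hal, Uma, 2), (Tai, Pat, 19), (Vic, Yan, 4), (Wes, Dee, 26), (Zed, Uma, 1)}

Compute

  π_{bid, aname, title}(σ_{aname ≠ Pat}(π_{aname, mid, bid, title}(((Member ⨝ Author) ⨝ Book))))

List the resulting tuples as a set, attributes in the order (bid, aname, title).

Member ⋈ Author (natural join on bid): {(25, Sam, Helix), (25, Sam, Orion), (25, Tai, Helix), (25, Tai, Orion), (29, Ada, Alpha), (29, Ada, Lyra), (29, Ada, Zephyr), (29, Uma, Alpha), (29, Uma, Lyra), (29, Uma, Zephyr), (29, Zed, Alpha), (29, Zed, Lyra), (29, Zed, Zephyr), (38, Rae, Argo), (38, Rae, Beta), (38, Rae, Delta), (38, Rae, Omega), (38, Vic, Argo), (38, Vic, Beta), (38, Vic, Delta), (38, Vic, Omega)}
(Member ⨝ Author) ⋈ Book (natural join on mname): {(25, Tai, Helix, Pat, 19), (25, Tai, Orion, Pat, 19), (29, Ada, Alpha, Sam, 12), (29, Ada, Lyra, Sam, 12), (29, Ada, Zephyr, Sam, 12), (29, Zed, Alpha, Uma, 1), (29, Zed, Lyra, Uma, 1), (29, Zed, Zephyr, Uma, 1), (38, Vic, Argo, Yan, 4), (38, Vic, Beta, Yan, 4), (38, Vic, Delta, Yan, 4), (38, Vic, Omega, Yan, 4)}
Projecting to aname, mid, bid, title: {(Pat, 19, 25, Helix), (Pat, 19, 25, Orion), (Sam, 12, 29, Alpha), (Sam, 12, 29, Lyra), (Sam, 12, 29, Zephyr), (Uma, 1, 29, Alpha), (Uma, 1, 29, Lyra), (Uma, 1, 29, Zephyr), (Yan, 4, 38, Argo), (Yan, 4, 38, Beta), (Yan, 4, 38, Delta), (Yan, 4, 38, Omega)}
Apply σ_{aname ≠ Pat}; surviving tuples: {(Sam, 12, 29, Alpha), (Sam, 12, 29, Lyra), (Sam, 12, 29, Zephyr), (Uma, 1, 29, Alpha), (Uma, 1, 29, Lyra), (Uma, 1, 29, Zephyr), (Yan, 4, 38, Argo), (Yan, 4, 38, Beta), (Yan, 4, 38, Delta), (Yan, 4, 38, Omega)}
Projecting to bid, aname, title: {(29, Sam, Alpha), (29, Sam, Lyra), (29, Sam, Zephyr), (29, Uma, Alpha), (29, Uma, Lyra), (29, Uma, Zephyr), (38, Yan, Argo), (38, Yan, Beta), (38, Yan, Delta), (38, Yan, Omega)}

{(29, Sam, Alpha), (29, Sam, Lyra), (29, Sam, Zephyr), (29, Uma, Alpha), (29, Uma, Lyra), (29, Uma, Zephyr), (38, Yan, Argo), (38, Yan, Beta), (38, Yan, Delta), (38, Yan, Omega)}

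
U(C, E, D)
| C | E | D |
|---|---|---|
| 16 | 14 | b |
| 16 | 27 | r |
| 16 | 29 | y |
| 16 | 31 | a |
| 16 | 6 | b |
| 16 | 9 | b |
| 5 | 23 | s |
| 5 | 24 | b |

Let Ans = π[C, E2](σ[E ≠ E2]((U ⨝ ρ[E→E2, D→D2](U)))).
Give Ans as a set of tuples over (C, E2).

ρ[E→E2, D→D2]: schema becomes (C, E2, D2); tuples unchanged.
Joining U and ρ[E→E2, D→D2](U) on C yields {(16, 14, b, 14, b), (16, 14, b, 27, r), (16, 14, b, 29, y), (16, 14, b, 31, a), (16, 14, b, 6, b), (16, 14, b, 9, b), (16, 27, r, 14, b), (16, 27, r, 27, r), (16, 27, r, 29, y), (16, 27, r, 31, a), (16, 27, r, 6, b), (16, 27, r, 9, b), (16, 29, y, 14, b), (16, 29, y, 27, r), (16, 29, y, 29, y), (16, 29, y, 31, a), (16, 29, y, 6, b), (16, 29, y, 9, b), (16, 31, a, 14, b), (16, 31, a, 27, r), (16, 31, a, 29, y), (16, 31, a, 31, a), (16, 31, a, 6, b), (16, 31, a, 9, b), (16, 6, b, 14, b), (16, 6, b, 27, r), (16, 6, b, 29, y), (16, 6, b, 31, a), (16, 6, b, 6, b), (16, 6, b, 9, b), (16, 9, b, 14, b), (16, 9, b, 27, r), (16, 9, b, 29, y), (16, 9, b, 31, a), (16, 9, b, 6, b), (16, 9, b, 9, b), (5, 23, s, 23, s), (5, 23, s, 24, b), (5, 24, b, 23, s), (5, 24, b, 24, b)}.
Apply σ_{E ≠ E2}; surviving tuples: {(16, 14, b, 27, r), (16, 14, b, 29, y), (16, 14, b, 31, a), (16, 14, b, 6, b), (16, 14, b, 9, b), (16, 27, r, 14, b), (16, 27, r, 29, y), (16, 27, r, 31, a), (16, 27, r, 6, b), (16, 27, r, 9, b), (16, 29, y, 14, b), (16, 29, y, 27, r), (16, 29, y, 31, a), (16, 29, y, 6, b), (16, 29, y, 9, b), (16, 31, a, 14, b), (16, 31, a, 27, r), (16, 31, a, 29, y), (16, 31, a, 6, b), (16, 31, a, 9, b), (16, 6, b, 14, b), (16, 6, b, 27, r), (16, 6, b, 29, y), (16, 6, b, 31, a), (16, 6, b, 9, b), (16, 9, b, 14, b), (16, 9, b, 27, r), (16, 9, b, 29, y), (16, 9, b, 31, a), (16, 9, b, 6, b), (5, 23, s, 24, b), (5, 24, b, 23, s)}
Projecting to C, E2 (24 duplicate(s) eliminated): {(16, 14), (16, 27), (16, 29), (16, 31), (16, 6), (16, 9), (5, 23), (5, 24)}

{(16, 14), (16, 27), (16, 29), (16, 31), (16, 6), (16, 9), (5, 23), (5, 24)}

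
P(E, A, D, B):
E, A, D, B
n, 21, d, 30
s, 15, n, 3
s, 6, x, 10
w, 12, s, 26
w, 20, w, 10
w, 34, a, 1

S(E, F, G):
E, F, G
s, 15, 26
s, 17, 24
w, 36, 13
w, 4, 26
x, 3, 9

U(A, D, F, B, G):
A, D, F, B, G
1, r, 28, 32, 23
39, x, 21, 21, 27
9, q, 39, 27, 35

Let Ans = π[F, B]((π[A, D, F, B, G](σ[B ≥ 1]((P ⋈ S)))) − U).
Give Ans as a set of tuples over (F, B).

{(15, 10), (15, 3), (17, 10), (17, 3), (36, 1), (36, 10), (36, 26), (4, 1), (4, 10), (4, 26)}

P ⋈ S (natural join on E): {(s, 15, n, 3, 15, 26), (s, 15, n, 3, 17, 24), (s, 6, x, 10, 15, 26), (s, 6, x, 10, 17, 24), (w, 12, s, 26, 36, 13), (w, 12, s, 26, 4, 26), (w, 20, w, 10, 36, 13), (w, 20, w, 10, 4, 26), (w, 34, a, 1, 36, 13), (w, 34, a, 1, 4, 26)}
Selection B ≥ 1: {(s, 15, n, 3, 15, 26), (s, 15, n, 3, 17, 24), (s, 6, x, 10, 15, 26), (s, 6, x, 10, 17, 24), (w, 12, s, 26, 36, 13), (w, 12, s, 26, 4, 26), (w, 20, w, 10, 36, 13), (w, 20, w, 10, 4, 26), (w, 34, a, 1, 36, 13), (w, 34, a, 1, 4, 26)}
Keep only column(s) A, D, F, B, G: {(12, s, 36, 26, 13), (12, s, 4, 26, 26), (15, n, 15, 3, 26), (15, n, 17, 3, 24), (20, w, 36, 10, 13), (20, w, 4, 10, 26), (34, a, 36, 1, 13), (34, a, 4, 1, 26), (6, x, 15, 10, 26), (6, x, 17, 10, 24)}
Taking the difference: {(12, s, 36, 26, 13), (12, s, 4, 26, 26), (15, n, 15, 3, 26), (15, n, 17, 3, 24), (20, w, 36, 10, 13), (20, w, 4, 10, 26), (34, a, 36, 1, 13), (34, a, 4, 1, 26), (6, x, 15, 10, 26), (6, x, 17, 10, 24)}
Keep only column(s) F, B: {(15, 10), (15, 3), (17, 10), (17, 3), (36, 1), (36, 10), (36, 26), (4, 1), (4, 10), (4, 26)}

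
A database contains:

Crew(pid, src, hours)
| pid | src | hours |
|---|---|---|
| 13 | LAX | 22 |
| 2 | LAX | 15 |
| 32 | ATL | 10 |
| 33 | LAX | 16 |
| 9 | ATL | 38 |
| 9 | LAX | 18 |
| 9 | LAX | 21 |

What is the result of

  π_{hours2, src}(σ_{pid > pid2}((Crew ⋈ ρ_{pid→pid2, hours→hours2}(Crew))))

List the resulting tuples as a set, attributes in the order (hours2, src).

ρ[pid→pid2, hours→hours2]: schema becomes (pid2, src, hours2); tuples unchanged.
Joining Crew and ρ_{pid→pid2, hours→hours2}(Crew) on src yields {(13, LAX, 22, 13, 22), (13, LAX, 22, 2, 15), (13, LAX, 22, 33, 16), (13, LAX, 22, 9, 18), (13, LAX, 22, 9, 21), (2, LAX, 15, 13, 22), (2, LAX, 15, 2, 15), (2, LAX, 15, 33, 16), (2, LAX, 15, 9, 18), (2, LAX, 15, 9, 21), (32, ATL, 10, 32, 10), (32, ATL, 10, 9, 38), (33, LAX, 16, 13, 22), (33, LAX, 16, 2, 15), (33, LAX, 16, 33, 16), (33, LAX, 16, 9, 18), (33, LAX, 16, 9, 21), (9, ATL, 38, 32, 10), (9, ATL, 38, 9, 38), (9, LAX, 18, 13, 22), (9, LAX, 18, 2, 15), (9, LAX, 18, 33, 16), (9, LAX, 18, 9, 18), (9, LAX, 18, 9, 21), (9, LAX, 21, 13, 22), (9, LAX, 21, 2, 15), (9, LAX, 21, 33, 16), (9, LAX, 21, 9, 18), (9, LAX, 21, 9, 21)}.
Apply σ_{pid > pid2}; surviving tuples: {(13, LAX, 22, 2, 15), (13, LAX, 22, 9, 18), (13, LAX, 22, 9, 21), (32, ATL, 10, 9, 38), (33, LAX, 16, 13, 22), (33, LAX, 16, 2, 15), (33, LAX, 16, 9, 18), (33, LAX, 16, 9, 21), (9, LAX, 18, 2, 15), (9, LAX, 21, 2, 15)}
π_{hours2, src} gives {(15, LAX), (18, LAX), (21, LAX), (22, LAX), (38, ATL)} (5 duplicate(s) eliminated).

{(15, LAX), (18, LAX), (21, LAX), (22, LAX), (38, ATL)}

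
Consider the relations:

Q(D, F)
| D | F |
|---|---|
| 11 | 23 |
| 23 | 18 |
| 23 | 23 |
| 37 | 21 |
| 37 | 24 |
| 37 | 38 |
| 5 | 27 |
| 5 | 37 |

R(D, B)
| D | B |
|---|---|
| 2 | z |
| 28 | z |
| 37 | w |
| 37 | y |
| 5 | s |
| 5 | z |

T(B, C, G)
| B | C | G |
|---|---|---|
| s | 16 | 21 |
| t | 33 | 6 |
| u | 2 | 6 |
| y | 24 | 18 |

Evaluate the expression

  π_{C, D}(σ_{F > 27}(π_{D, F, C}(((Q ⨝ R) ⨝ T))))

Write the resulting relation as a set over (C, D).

{(16, 5), (24, 37)}

Q ⋈ R (natural join on D): {(37, 21, w), (37, 21, y), (37, 24, w), (37, 24, y), (37, 38, w), (37, 38, y), (5, 27, s), (5, 27, z), (5, 37, s), (5, 37, z)}
(Q ⨝ R) ⋈ T (natural join on B): {(37, 21, y, 24, 18), (37, 24, y, 24, 18), (37, 38, y, 24, 18), (5, 27, s, 16, 21), (5, 37, s, 16, 21)}
Keep only column(s) D, F, C: {(37, 21, 24), (37, 24, 24), (37, 38, 24), (5, 27, 16), (5, 37, 16)}
σ[F > 27]: keep tuples satisfying F > 27 → {(37, 38, 24), (5, 37, 16)}
Keep only column(s) C, D: {(16, 5), (24, 37)}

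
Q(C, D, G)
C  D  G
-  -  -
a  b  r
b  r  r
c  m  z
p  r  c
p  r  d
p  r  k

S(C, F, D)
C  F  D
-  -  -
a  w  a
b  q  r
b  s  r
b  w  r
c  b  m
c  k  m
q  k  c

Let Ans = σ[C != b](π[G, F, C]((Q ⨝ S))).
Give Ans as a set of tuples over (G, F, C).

{(z, b, c), (z, k, c)}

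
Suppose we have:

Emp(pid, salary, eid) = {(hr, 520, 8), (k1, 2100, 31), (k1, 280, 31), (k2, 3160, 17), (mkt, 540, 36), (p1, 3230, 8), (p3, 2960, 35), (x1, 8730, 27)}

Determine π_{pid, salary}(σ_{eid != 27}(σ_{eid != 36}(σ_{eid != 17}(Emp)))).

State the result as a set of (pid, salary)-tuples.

{(hr, 520), (k1, 2100), (k1, 280), (p1, 3230), (p3, 2960)}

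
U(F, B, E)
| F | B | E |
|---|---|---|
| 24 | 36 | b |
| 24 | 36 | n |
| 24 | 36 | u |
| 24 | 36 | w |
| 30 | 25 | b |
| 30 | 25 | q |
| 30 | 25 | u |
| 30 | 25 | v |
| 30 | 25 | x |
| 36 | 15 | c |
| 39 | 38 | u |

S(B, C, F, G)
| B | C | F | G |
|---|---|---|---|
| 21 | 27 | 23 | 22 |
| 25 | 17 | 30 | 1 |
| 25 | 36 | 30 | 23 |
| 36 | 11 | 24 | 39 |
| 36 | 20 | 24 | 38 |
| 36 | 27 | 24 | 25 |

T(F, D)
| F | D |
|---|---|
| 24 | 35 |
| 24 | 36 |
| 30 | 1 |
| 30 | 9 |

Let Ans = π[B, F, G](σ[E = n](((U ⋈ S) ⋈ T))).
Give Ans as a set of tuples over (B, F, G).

{(36, 24, 25), (36, 24, 38), (36, 24, 39)}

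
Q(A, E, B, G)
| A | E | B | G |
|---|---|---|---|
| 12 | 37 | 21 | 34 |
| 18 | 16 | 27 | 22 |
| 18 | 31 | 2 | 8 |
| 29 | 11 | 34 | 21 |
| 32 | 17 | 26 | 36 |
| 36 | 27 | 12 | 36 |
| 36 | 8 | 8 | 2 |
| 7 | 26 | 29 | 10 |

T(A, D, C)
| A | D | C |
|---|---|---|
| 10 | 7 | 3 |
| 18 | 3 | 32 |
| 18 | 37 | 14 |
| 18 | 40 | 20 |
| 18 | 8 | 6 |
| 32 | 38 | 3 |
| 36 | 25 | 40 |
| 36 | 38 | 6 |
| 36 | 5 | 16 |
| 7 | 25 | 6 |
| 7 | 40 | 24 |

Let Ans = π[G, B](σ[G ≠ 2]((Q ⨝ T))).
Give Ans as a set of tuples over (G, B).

{(10, 29), (22, 27), (36, 12), (36, 26), (8, 2)}

Q ⋈ T (natural join on A): {(18, 16, 27, 22, 3, 32), (18, 16, 27, 22, 37, 14), (18, 16, 27, 22, 40, 20), (18, 16, 27, 22, 8, 6), (18, 31, 2, 8, 3, 32), (18, 31, 2, 8, 37, 14), (18, 31, 2, 8, 40, 20), (18, 31, 2, 8, 8, 6), (32, 17, 26, 36, 38, 3), (36, 27, 12, 36, 25, 40), (36, 27, 12, 36, 38, 6), (36, 27, 12, 36, 5, 16), (36, 8, 8, 2, 25, 40), (36, 8, 8, 2, 38, 6), (36, 8, 8, 2, 5, 16), (7, 26, 29, 10, 25, 6), (7, 26, 29, 10, 40, 24)}
Selection G ≠ 2: {(18, 16, 27, 22, 3, 32), (18, 16, 27, 22, 37, 14), (18, 16, 27, 22, 40, 20), (18, 16, 27, 22, 8, 6), (18, 31, 2, 8, 3, 32), (18, 31, 2, 8, 37, 14), (18, 31, 2, 8, 40, 20), (18, 31, 2, 8, 8, 6), (32, 17, 26, 36, 38, 3), (36, 27, 12, 36, 25, 40), (36, 27, 12, 36, 38, 6), (36, 27, 12, 36, 5, 16), (7, 26, 29, 10, 25, 6), (7, 26, 29, 10, 40, 24)}
π_{G, B} gives {(10, 29), (22, 27), (36, 12), (36, 26), (8, 2)} (9 duplicate(s) eliminated).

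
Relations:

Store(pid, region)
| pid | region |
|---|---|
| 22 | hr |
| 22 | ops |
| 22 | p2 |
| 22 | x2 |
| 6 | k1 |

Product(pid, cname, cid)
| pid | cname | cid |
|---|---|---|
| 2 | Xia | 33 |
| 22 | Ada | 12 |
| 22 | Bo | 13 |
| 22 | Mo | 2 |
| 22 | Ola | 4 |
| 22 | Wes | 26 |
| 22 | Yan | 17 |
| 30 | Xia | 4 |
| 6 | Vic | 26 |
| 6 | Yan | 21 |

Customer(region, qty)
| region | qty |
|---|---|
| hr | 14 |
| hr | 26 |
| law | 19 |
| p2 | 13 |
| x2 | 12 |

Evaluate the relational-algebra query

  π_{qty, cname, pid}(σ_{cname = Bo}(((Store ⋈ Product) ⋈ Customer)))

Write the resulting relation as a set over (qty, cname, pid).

{(12, Bo, 22), (13, Bo, 22), (14, Bo, 22), (26, Bo, 22)}

Natural join on pid: {(22, hr, Ada, 12), (22, hr, Bo, 13), (22, hr, Mo, 2), (22, hr, Ola, 4), (22, hr, Wes, 26), (22, hr, Yan, 17), (22, ops, Ada, 12), (22, ops, Bo, 13), (22, ops, Mo, 2), (22, ops, Ola, 4), (22, ops, Wes, 26), (22, ops, Yan, 17), (22, p2, Ada, 12), (22, p2, Bo, 13), (22, p2, Mo, 2), (22, p2, Ola, 4), (22, p2, Wes, 26), (22, p2, Yan, 17), (22, x2, Ada, 12), (22, x2, Bo, 13), (22, x2, Mo, 2), (22, x2, Ola, 4), (22, x2, Wes, 26), (22, x2, Yan, 17), (6, k1, Vic, 26), (6, k1, Yan, 21)}
Natural join on region: {(22, hr, Ada, 12, 14), (22, hr, Ada, 12, 26), (22, hr, Bo, 13, 14), (22, hr, Bo, 13, 26), (22, hr, Mo, 2, 14), (22, hr, Mo, 2, 26), (22, hr, Ola, 4, 14), (22, hr, Ola, 4, 26), (22, hr, Wes, 26, 14), (22, hr, Wes, 26, 26), (22, hr, Yan, 17, 14), (22, hr, Yan, 17, 26), (22, p2, Ada, 12, 13), (22, p2, Bo, 13, 13), (22, p2, Mo, 2, 13), (22, p2, Ola, 4, 13), (22, p2, Wes, 26, 13), (22, p2, Yan, 17, 13), (22, x2, Ada, 12, 12), (22, x2, Bo, 13, 12), (22, x2, Mo, 2, 12), (22, x2, Ola, 4, 12), (22, x2, Wes, 26, 12), (22, x2, Yan, 17, 12)}
Filtering on cname = Bo leaves {(22, hr, Bo, 13, 14), (22, hr, Bo, 13, 26), (22, p2, Bo, 13, 13), (22, x2, Bo, 13, 12)}.
Keep only column(s) qty, cname, pid: {(12, Bo, 22), (13, Bo, 22), (14, Bo, 22), (26, Bo, 22)}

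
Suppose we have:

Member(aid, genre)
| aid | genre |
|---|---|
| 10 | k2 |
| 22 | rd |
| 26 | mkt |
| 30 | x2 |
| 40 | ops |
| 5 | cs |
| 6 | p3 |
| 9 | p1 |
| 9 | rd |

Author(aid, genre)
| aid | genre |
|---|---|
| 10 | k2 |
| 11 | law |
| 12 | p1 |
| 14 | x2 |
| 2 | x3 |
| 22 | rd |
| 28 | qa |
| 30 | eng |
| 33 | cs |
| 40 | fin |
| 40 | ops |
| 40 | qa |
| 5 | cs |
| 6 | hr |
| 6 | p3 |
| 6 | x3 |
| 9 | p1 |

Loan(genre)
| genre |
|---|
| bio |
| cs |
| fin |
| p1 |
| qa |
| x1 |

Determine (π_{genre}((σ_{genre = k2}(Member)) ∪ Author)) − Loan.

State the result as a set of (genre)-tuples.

σ[genre = k2]: keep tuples satisfying genre = k2 → {(10, k2)}
Taking the union: {(10, k2), (11, law), (12, p1), (14, x2), (2, x3), (22, rd), (28, qa), (30, eng), (33, cs), (40, fin), (40, ops), (40, qa), (5, cs), (6, hr), (6, p3), (6, x3), (9, p1)}
Projecting to genre (4 duplicate(s) eliminated): {cs, eng, fin, hr, k2, law, ops, p1, p3, qa, rd, x2, x3}
Taking the difference: {eng, hr, k2, law, ops, p3, rd, x2, x3}

{eng, hr, k2, law, ops, p3, rd, x2, x3}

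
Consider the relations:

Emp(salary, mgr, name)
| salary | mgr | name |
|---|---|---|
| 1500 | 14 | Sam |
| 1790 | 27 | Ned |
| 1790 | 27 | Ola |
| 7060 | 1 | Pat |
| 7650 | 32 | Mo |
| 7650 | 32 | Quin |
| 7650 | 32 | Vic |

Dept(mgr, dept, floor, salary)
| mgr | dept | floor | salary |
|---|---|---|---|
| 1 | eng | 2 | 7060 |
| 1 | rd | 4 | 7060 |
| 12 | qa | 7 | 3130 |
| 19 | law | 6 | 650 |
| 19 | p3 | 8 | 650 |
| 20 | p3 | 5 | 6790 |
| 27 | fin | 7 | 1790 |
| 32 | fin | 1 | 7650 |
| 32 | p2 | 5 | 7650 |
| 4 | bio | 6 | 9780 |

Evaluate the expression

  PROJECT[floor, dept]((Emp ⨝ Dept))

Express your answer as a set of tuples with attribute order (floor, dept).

Natural join on salary, mgr: {(1790, 27, Ned, fin, 7), (1790, 27, Ola, fin, 7), (7060, 1, Pat, eng, 2), (7060, 1, Pat, rd, 4), (7650, 32, Mo, fin, 1), (7650, 32, Mo, p2, 5), (7650, 32, Quin, fin, 1), (7650, 32, Quin, p2, 5), (7650, 32, Vic, fin, 1), (7650, 32, Vic, p2, 5)}
Keep only column(s) floor, dept (5 duplicate(s) eliminated): {(1, fin), (2, eng), (4, rd), (5, p2), (7, fin)}

{(1, fin), (2, eng), (4, rd), (5, p2), (7, fin)}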